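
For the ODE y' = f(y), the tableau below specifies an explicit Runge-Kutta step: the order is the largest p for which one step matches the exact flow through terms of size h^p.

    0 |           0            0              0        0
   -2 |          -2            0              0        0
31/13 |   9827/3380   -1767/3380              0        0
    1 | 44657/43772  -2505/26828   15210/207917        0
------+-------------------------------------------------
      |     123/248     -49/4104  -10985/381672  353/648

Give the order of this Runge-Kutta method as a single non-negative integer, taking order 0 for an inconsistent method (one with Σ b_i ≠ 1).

b = (123/248, -49/4104, -10985/381672, 353/648)
c = (0, -2, 31/13, 1)
Ac = (0, 0, 1767/1690, 255/706)
Σ b_i: 123/248·1 + (-49/4104)·1 + (-10985/381672)·1 + 353/648·1 = 1 ✓
b·c: (-49/4104)·(-2) + (-10985/381672)·31/13 + 353/648·1 = 1/2 ✓
b·c²: (-49/4104)·4 + (-10985/381672)·961/169 + 353/648·1 = 1/3 ✓
b·Ac: (-10985/381672)·1767/1690 + 353/648·255/706 = 1/6 ✓
b·c³: (-49/4104)·(-8) + (-10985/381672)·29791/2197 + 353/648·1 = 1/4 ✓
b·(c∘Ac): (-10985/381672)·54777/21970 + 353/648·255/706 = 1/8 ✓
b·Ac²: (-10985/381672)·(-1767/845) + 353/648·15/353 = 1/12 ✓
b·A²c: 353/648·27/353 = 1/24 ✓; 4 stages ⇒ order 4.

4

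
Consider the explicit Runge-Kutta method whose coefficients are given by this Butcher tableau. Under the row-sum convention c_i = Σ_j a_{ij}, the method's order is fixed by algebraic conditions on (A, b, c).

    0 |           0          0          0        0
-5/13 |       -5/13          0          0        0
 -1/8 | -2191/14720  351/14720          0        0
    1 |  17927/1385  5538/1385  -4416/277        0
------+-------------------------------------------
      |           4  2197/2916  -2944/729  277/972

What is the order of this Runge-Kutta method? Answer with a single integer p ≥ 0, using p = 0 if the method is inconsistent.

b = (4, 2197/2916, -2944/729, 277/972)
c = (0, -5/13, -1/8, 1)
Ac = (0, 0, -27/2944, 126/277)
Σ b_i: 4·1 + 2197/2916·1 + (-2944/729)·1 + 277/972·1 = 1 ✓
b·c: 2197/2916·(-5/13) + (-2944/729)·(-1/8) + 277/972·1 = 1/2 ✓
b·c²: 2197/2916·25/169 + (-2944/729)·1/64 + 277/972·1 = 1/3 ✓
b·Ac: (-2944/729)·(-27/2944) + 277/972·126/277 = 1/6 ✓
b·c³: 2197/2916·(-125/2197) + (-2944/729)·(-1/512) + 277/972·1 = 1/4 ✓
b·(c∘Ac): (-2944/729)·27/23552 + 277/972·126/277 = 1/8 ✓
b·Ac²: (-2944/729)·135/38272 + 277/972·1233/3601 = 1/12 ✓
b·A²c: 277/972·81/554 = 1/24 ✓; 4 stages ⇒ order 4.

4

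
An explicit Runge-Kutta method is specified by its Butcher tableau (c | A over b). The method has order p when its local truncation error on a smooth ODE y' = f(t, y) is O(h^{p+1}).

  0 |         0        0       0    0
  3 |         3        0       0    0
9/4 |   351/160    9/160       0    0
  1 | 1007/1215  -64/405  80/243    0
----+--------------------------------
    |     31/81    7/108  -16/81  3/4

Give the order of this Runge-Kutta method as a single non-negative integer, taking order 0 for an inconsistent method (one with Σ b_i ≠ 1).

b = (31/81, 7/108, -16/81, 3/4)
c = (0, 3, 9/4, 1)
Ac = (0, 0, 27/160, 4/15)
Σ b_i: 31/81·1 + 7/108·1 + (-16/81)·1 + 3/4·1 = 1 ✓
b·c: 7/108·3 + (-16/81)·9/4 + 3/4·1 = 1/2 ✓
b·c²: 7/108·9 + (-16/81)·81/16 + 3/4·1 = 1/3 ✓
b·Ac: (-16/81)·27/160 + 3/4·4/15 = 1/6 ✓
b·c³: 7/108·27 + (-16/81)·729/64 + 3/4·1 = 1/4 ✓
b·(c∘Ac): (-16/81)·243/640 + 3/4·4/15 = 1/8 ✓
b·Ac²: (-16/81)·81/160 + 3/4·11/45 = 1/12 ✓
b·A²c: 3/4·1/18 = 1/24 ✓; 4 stages ⇒ order 4.

4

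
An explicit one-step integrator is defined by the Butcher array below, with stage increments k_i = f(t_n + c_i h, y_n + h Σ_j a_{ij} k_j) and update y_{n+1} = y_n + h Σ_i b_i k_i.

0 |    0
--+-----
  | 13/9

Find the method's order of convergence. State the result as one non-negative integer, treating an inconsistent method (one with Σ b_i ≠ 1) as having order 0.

0

b = (13/9)
c = (0)
Σ b_i: 13/9·1 = 13/9 ≠ 1 ⇒ order 0.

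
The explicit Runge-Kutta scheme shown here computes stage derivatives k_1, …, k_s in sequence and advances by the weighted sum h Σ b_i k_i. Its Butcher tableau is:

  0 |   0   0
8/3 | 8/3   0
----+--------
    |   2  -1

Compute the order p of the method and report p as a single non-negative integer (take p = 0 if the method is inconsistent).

1

b = (2, -1)
c = (0, 8/3)
Σ b_i: 2·1 + (-1)·1 = 1 ✓
b·c: (-1)·8/3 = -8/3 ≠ 1/2 ⇒ order 1.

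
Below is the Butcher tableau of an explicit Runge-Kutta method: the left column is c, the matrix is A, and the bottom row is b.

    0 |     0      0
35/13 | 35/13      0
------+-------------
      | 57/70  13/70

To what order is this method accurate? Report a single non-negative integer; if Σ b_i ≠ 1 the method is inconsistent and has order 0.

b = (57/70, 13/70)
c = (0, 35/13)
Σ b_i: 57/70·1 + 13/70·1 = 1 ✓
b·c: 13/70·35/13 = 1/2 ✓; 2 stages ⇒ order 2.

2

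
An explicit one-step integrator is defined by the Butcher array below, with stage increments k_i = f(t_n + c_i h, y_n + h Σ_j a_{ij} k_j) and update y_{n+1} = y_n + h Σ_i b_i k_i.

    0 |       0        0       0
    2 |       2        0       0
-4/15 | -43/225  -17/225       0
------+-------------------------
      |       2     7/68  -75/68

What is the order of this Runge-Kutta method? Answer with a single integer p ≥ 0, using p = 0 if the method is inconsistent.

b = (2, 7/68, -75/68)
c = (0, 2, -4/15)
Ac = (0, 0, -34/225)
Σ b_i: 2·1 + 7/68·1 + (-75/68)·1 = 1 ✓
b·c: 7/68·2 + (-75/68)·(-4/15) = 1/2 ✓
b·c²: 7/68·4 + (-75/68)·16/225 = 1/3 ✓
b·Ac: (-75/68)·(-34/225) = 1/6 ✓; 3 stages ⇒ order 3.

3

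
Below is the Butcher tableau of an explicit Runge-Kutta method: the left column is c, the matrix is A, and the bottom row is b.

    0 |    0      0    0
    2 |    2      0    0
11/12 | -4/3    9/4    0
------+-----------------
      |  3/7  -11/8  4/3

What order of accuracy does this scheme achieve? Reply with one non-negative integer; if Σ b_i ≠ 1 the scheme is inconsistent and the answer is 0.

b = (3/7, -11/8, 4/3)
c = (0, 2, 11/12)
Ac = (0, 0, 9/2)
Σ b_i: 3/7·1 + (-11/8)·1 + 4/3·1 = 65/168 ≠ 1 ⇒ order 0.

0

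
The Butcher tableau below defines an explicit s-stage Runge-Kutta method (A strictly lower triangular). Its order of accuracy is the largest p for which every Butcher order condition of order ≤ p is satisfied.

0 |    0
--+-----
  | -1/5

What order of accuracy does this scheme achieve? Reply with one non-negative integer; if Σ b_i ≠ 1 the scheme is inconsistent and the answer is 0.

b = (-1/5)
c = (0)
Σ b_i: (-1/5)·1 = -1/5 ≠ 1 ⇒ order 0.

0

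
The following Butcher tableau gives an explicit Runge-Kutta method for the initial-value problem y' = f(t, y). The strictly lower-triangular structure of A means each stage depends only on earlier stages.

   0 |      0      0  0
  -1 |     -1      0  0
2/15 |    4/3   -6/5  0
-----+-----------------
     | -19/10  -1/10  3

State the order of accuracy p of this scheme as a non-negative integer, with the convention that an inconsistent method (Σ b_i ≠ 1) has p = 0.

b = (-19/10, -1/10, 3)
c = (0, -1, 2/15)
Ac = (0, 0, 6/5)
Σ b_i: (-19/10)·1 + (-1/10)·1 + 3·1 = 1 ✓
b·c: (-1/10)·(-1) + 3·2/15 = 1/2 ✓
b·c²: (-1/10)·1 + 3·4/225 = -7/150 ≠ 1/3 ⇒ order 2.
b·Ac: 3·6/5 = 18/5 ≠ 1/6

2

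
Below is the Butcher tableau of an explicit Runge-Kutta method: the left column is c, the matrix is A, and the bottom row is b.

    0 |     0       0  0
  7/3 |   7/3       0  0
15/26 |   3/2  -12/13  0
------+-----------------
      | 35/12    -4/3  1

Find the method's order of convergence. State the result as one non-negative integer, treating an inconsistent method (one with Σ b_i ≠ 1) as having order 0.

0

b = (35/12, -4/3, 1)
c = (0, 7/3, 15/26)
Ac = (0, 0, -28/13)
Σ b_i: 35/12·1 + (-4/3)·1 + 1·1 = 31/12 ≠ 1 ⇒ order 0.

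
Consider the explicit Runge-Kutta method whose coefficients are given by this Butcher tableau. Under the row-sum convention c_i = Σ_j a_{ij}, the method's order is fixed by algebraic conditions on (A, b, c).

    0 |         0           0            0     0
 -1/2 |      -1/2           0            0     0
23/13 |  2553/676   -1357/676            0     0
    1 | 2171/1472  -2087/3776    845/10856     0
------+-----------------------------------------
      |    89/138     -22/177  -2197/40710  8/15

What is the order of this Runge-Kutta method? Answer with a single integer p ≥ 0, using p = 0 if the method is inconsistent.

b = (89/138, -22/177, -2197/40710, 8/15)
c = (0, -1/2, 23/13, 1)
Ac = (0, 0, 1357/1352, 53/128)
Σ b_i: 89/138·1 + (-22/177)·1 + (-2197/40710)·1 + 8/15·1 = 1 ✓
b·c: (-22/177)·(-1/2) + (-2197/40710)·23/13 + 8/15·1 = 1/2 ✓
b·c²: (-22/177)·1/4 + (-2197/40710)·529/169 + 8/15·1 = 1/3 ✓
b·Ac: (-2197/40710)·1357/1352 + 8/15·53/128 = 1/6 ✓
b·c³: (-22/177)·(-1/8) + (-2197/40710)·12167/2197 + 8/15·1 = 1/4 ✓
b·(c∘Ac): (-2197/40710)·31211/17576 + 8/15·53/128 = 1/8 ✓
b·Ac²: (-2197/40710)·(-1357/2704) + 8/15·27/256 = 1/12 ✓
b·A²c: 8/15·5/64 = 1/24 ✓; 4 stages ⇒ order 4.

4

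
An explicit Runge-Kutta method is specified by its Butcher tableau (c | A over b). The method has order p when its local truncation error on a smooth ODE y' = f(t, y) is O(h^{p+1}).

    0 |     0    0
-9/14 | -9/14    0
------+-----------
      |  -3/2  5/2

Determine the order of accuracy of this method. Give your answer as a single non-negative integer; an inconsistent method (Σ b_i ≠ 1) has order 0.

1

b = (-3/2, 5/2)
c = (0, -9/14)
Σ b_i: (-3/2)·1 + 5/2·1 = 1 ✓
b·c: 5/2·(-9/14) = -45/28 ≠ 1/2 ⇒ order 1.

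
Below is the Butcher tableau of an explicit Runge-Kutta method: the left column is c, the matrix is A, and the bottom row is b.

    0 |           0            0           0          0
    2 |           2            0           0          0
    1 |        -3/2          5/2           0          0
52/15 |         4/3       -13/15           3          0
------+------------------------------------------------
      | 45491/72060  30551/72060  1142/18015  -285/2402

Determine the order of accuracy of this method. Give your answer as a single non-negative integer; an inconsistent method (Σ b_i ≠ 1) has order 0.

3

b = (45491/72060, 30551/72060, 1142/18015, -285/2402)
c = (0, 2, 1, 52/15)
Ac = (0, 0, 5, 19/15)
Σ b_i: 45491/72060·1 + 30551/72060·1 + 1142/18015·1 + (-285/2402)·1 = 1 ✓
b·c: 30551/72060·2 + 1142/18015·1 + (-285/2402)·52/15 = 1/2 ✓
b·c²: 30551/72060·4 + 1142/18015·1 + (-285/2402)·2704/225 = 1/3 ✓
b·Ac: 1142/18015·5 + (-285/2402)·19/15 = 1/6 ✓
b·c³: 30551/72060·8 + 1142/18015·1 + (-285/2402)·140608/3375 = -402116/270225 ≠ 1/4 ⇒ order 3.
b·(c∘Ac): 1142/18015·5 + (-285/2402)·988/225 = -3676/18015 ≠ 1/8
b·Ac²: 1142/18015·10 + (-285/2402)·(-7/15) = 4967/7206 ≠ 1/12
b·A²c: (-285/2402)·15 = -4275/2402 ≠ 1/24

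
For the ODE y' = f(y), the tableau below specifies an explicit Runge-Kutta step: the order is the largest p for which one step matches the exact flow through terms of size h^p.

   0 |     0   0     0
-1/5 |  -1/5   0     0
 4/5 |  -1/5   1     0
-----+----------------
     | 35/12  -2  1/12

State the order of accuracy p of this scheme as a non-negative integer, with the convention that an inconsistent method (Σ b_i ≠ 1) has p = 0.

b = (35/12, -2, 1/12)
c = (0, -1/5, 4/5)
Ac = (0, 0, -1/5)
Σ b_i: 35/12·1 + (-2)·1 + 1/12·1 = 1 ✓
b·c: (-2)·(-1/5) + 1/12·4/5 = 7/15 ≠ 1/2 ⇒ order 1.

1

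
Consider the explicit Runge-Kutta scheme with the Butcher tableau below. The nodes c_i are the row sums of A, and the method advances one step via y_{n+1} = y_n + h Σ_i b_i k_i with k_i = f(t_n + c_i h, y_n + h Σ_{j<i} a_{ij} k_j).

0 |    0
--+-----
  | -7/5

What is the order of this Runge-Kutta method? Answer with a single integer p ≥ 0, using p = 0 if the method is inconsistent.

0

b = (-7/5)
c = (0)
Σ b_i: (-7/5)·1 = -7/5 ≠ 1 ⇒ order 0.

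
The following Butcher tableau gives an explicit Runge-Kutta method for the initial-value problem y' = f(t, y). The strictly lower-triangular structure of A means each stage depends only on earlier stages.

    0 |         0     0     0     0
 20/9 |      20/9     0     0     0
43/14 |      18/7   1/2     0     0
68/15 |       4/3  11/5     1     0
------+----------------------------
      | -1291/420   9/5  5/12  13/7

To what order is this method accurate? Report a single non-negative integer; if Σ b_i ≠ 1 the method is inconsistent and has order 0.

b = (-1291/420, 9/5, 5/12, 13/7)
c = (0, 20/9, 43/14, 68/15)
Ac = (0, 0, 10/9, 1003/126)
Σ b_i: (-1291/420)·1 + 9/5·1 + 5/12·1 + 13/7·1 = 1 ✓
b·c: 9/5·20/9 + 5/12·43/14 + 13/7·68/15 = 11507/840 ≠ 1/2 ⇒ order 1.

1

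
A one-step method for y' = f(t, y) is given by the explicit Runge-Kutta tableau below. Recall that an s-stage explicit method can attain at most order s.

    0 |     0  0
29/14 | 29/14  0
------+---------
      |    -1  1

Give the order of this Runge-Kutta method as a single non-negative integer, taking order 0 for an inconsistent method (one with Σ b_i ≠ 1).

0

b = (-1, 1)
c = (0, 29/14)
Σ b_i: (-1)·1 + 1·1 = 0 ≠ 1 ⇒ order 0.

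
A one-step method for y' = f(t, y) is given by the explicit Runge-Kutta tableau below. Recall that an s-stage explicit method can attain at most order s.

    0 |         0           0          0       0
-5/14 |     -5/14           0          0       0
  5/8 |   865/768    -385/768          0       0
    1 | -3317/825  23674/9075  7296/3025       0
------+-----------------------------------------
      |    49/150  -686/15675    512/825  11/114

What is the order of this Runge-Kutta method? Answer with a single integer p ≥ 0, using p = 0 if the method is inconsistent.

4

b = (49/150, -686/15675, 512/825, 11/114)
c = (0, -5/14, 5/8, 1)
Ac = (0, 0, 275/1536, 19/33)
Σ b_i: 49/150·1 + (-686/15675)·1 + 512/825·1 + 11/114·1 = 1 ✓
b·c: (-686/15675)·(-5/14) + 512/825·5/8 + 11/114·1 = 1/2 ✓
b·c²: (-686/15675)·25/196 + 512/825·25/64 + 11/114·1 = 1/3 ✓
b·Ac: 512/825·275/1536 + 11/114·19/33 = 1/6 ✓
b·c³: (-686/15675)·(-125/2744) + 512/825·125/512 + 11/114·1 = 1/4 ✓
b·(c∘Ac): 512/825·1375/12288 + 11/114·19/33 = 1/8 ✓
b·Ac²: 512/825·(-1375/21504) + 11/114·589/462 = 1/12 ✓
b·A²c: 11/114·19/44 = 1/24 ✓; 4 stages ⇒ order 4.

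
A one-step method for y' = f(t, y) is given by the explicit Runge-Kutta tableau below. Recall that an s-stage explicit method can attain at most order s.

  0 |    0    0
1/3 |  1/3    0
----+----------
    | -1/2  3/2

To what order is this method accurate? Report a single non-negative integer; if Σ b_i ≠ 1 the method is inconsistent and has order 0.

2

b = (-1/2, 3/2)
c = (0, 1/3)
Σ b_i: (-1/2)·1 + 3/2·1 = 1 ✓
b·c: 3/2·1/3 = 1/2 ✓; 2 stages ⇒ order 2.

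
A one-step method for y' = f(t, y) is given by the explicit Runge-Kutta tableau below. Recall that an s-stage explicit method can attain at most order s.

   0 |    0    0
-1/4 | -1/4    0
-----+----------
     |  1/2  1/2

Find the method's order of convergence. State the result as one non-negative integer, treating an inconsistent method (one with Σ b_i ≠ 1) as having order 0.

1

b = (1/2, 1/2)
c = (0, -1/4)
Σ b_i: 1/2·1 + 1/2·1 = 1 ✓
b·c: 1/2·(-1/4) = -1/8 ≠ 1/2 ⇒ order 1.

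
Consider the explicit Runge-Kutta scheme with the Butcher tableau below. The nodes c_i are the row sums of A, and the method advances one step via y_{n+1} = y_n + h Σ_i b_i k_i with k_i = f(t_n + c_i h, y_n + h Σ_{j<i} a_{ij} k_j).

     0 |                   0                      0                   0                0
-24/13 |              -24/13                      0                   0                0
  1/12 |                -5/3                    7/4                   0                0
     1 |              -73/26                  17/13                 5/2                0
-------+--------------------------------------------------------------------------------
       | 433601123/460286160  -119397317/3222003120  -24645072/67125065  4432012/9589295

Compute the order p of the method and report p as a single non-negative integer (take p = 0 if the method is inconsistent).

3

b = (433601123/460286160, -119397317/3222003120, -24645072/67125065, 4432012/9589295)
c = (0, -24/13, 1/12, 1)
Ac = (0, 0, -42/13, -8947/4056)
Σ b_i: 433601123/460286160·1 + (-119397317/3222003120)·1 + (-24645072/67125065)·1 + 4432012/9589295·1 = 1 ✓
b·c: (-119397317/3222003120)·(-24/13) + (-24645072/67125065)·1/12 + 4432012/9589295·1 = 1/2 ✓
b·c²: (-119397317/3222003120)·576/169 + (-24645072/67125065)·1/144 + 4432012/9589295·1 = 1/3 ✓
b·Ac: (-24645072/67125065)·(-42/13) + 4432012/9589295·(-8947/4056) = 1/6 ✓
b·c³: (-119397317/3222003120)·(-13824/2197) + (-24645072/67125065)·1/1728 + 4432012/9589295·1 = 3119645147/4487790060 ≠ 1/4 ⇒ order 3.
b·(c∘Ac): (-24645072/67125065)·(-7/26) + 4432012/9589295·(-8947/4056) = -688626541/747965010 ≠ 1/8
b·Ac²: (-24645072/67125065)·1008/169 + 4432012/9589295·2831081/632736 = -218834489/1795116024 ≠ 1/12
b·A²c: 4432012/9589295·(-105/13) = -7159404/1917859 ≠ 1/24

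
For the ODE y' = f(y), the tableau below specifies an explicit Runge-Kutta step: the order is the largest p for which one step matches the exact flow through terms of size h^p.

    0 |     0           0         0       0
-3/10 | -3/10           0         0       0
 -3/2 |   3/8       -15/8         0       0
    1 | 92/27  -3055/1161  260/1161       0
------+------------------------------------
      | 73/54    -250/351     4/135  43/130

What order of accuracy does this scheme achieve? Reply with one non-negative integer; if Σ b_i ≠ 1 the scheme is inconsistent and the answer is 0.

b = (73/54, -250/351, 4/135, 43/130)
c = (0, -3/10, -3/2, 1)
Ac = (0, 0, 9/16, 39/86)
Σ b_i: 73/54·1 + (-250/351)·1 + 4/135·1 + 43/130·1 = 1 ✓
b·c: (-250/351)·(-3/10) + 4/135·(-3/2) + 43/130·1 = 1/2 ✓
b·c²: (-250/351)·9/100 + 4/135·9/4 + 43/130·1 = 1/3 ✓
b·Ac: 4/135·9/16 + 43/130·39/86 = 1/6 ✓
b·c³: (-250/351)·(-27/1000) + 4/135·(-27/8) + 43/130·1 = 1/4 ✓
b·(c∘Ac): 4/135·(-27/32) + 43/130·39/86 = 1/8 ✓
b·Ac²: 4/135·(-27/160) + 43/130·689/2580 = 1/12 ✓
b·A²c: 43/130·65/516 = 1/24 ✓; 4 stages ⇒ order 4.

4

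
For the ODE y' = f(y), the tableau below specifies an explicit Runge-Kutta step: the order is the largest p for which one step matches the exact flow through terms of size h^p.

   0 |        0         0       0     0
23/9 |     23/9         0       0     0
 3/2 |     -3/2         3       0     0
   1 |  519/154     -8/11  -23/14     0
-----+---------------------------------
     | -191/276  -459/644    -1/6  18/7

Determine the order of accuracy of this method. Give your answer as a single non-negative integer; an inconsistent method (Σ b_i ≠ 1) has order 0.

2

b = (-191/276, -459/644, -1/6, 18/7)
c = (0, 23/9, 3/2, 1)
Ac = (0, 0, 23/3, -11983/2772)
Σ b_i: (-191/276)·1 + (-459/644)·1 + (-1/6)·1 + 18/7·1 = 1 ✓
b·c: (-459/644)·23/9 + (-1/6)·3/2 + 18/7·1 = 1/2 ✓
b·c²: (-459/644)·529/81 + (-1/6)·9/4 + 18/7·1 = -59/24 ≠ 1/3 ⇒ order 2.
b·Ac: (-1/6)·23/3 + 18/7·(-11983/2772) = -60122/4851 ≠ 1/6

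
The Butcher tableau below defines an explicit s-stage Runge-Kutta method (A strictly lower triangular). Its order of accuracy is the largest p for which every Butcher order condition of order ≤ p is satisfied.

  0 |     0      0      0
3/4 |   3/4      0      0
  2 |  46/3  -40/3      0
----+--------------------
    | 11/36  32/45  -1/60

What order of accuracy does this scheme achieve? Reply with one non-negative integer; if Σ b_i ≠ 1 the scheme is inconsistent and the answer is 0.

3

b = (11/36, 32/45, -1/60)
c = (0, 3/4, 2)
Ac = (0, 0, -10)
Σ b_i: 11/36·1 + 32/45·1 + (-1/60)·1 = 1 ✓
b·c: 32/45·3/4 + (-1/60)·2 = 1/2 ✓
b·c²: 32/45·9/16 + (-1/60)·4 = 1/3 ✓
b·Ac: (-1/60)·(-10) = 1/6 ✓; 3 stages ⇒ order 3.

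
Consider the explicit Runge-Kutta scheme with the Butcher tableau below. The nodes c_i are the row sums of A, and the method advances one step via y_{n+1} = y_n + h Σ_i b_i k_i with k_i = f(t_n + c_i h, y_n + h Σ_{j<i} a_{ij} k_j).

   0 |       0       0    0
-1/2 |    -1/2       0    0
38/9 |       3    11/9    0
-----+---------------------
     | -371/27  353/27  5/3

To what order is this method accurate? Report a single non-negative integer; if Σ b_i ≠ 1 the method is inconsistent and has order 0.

b = (-371/27, 353/27, 5/3)
c = (0, -1/2, 38/9)
Ac = (0, 0, -11/18)
Σ b_i: (-371/27)·1 + 353/27·1 + 5/3·1 = 1 ✓
b·c: 353/27·(-1/2) + 5/3·38/9 = 1/2 ✓
b·c²: 353/27·1/4 + 5/3·1444/81 = 32057/972 ≠ 1/3 ⇒ order 2.
b·Ac: 5/3·(-11/18) = -55/54 ≠ 1/6

2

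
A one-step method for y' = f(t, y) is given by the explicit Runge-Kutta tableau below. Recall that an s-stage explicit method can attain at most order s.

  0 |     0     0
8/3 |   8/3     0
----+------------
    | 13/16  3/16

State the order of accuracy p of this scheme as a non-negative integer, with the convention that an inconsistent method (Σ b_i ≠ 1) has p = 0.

b = (13/16, 3/16)
c = (0, 8/3)
Σ b_i: 13/16·1 + 3/16·1 = 1 ✓
b·c: 3/16·8/3 = 1/2 ✓; 2 stages ⇒ order 2.

2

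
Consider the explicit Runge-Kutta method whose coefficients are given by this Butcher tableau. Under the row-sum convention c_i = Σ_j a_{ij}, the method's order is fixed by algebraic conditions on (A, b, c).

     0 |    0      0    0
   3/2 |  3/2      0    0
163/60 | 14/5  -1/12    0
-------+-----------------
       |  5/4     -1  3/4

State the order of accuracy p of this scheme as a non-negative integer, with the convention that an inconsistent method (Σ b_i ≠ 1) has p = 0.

b = (5/4, -1, 3/4)
c = (0, 3/2, 163/60)
Ac = (0, 0, -1/8)
Σ b_i: 5/4·1 + (-1)·1 + 3/4·1 = 1 ✓
b·c: (-1)·3/2 + 3/4·163/60 = 43/80 ≠ 1/2 ⇒ order 1.

1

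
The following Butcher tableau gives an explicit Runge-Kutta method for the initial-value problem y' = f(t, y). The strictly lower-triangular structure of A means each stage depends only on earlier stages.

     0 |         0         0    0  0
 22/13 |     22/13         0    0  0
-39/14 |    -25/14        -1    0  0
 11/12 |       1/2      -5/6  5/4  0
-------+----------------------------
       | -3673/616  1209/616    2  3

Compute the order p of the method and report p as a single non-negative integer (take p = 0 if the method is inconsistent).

b = (-3673/616, 1209/616, 2, 3)
c = (0, 22/13, -39/14, 11/12)
Ac = (0, 0, -22/13, -10685/2184)
Σ b_i: (-3673/616)·1 + 1209/616·1 + 2·1 + 3·1 = 1 ✓
b·c: 1209/616·22/13 + 2·(-39/14) + 3·11/12 = 1/2 ✓
b·c²: 1209/616·484/169 + 2·1521/196 + 3·121/144 = 723493/30576 ≠ 1/3 ⇒ order 2.
b·Ac: 2·(-22/13) + 3·(-10685/2184) = -13149/728 ≠ 1/6

2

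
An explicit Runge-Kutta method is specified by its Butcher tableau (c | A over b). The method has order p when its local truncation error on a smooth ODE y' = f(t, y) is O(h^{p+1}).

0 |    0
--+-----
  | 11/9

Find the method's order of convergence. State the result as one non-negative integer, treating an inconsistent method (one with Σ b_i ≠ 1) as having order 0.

b = (11/9)
c = (0)
Σ b_i: 11/9·1 = 11/9 ≠ 1 ⇒ order 0.

0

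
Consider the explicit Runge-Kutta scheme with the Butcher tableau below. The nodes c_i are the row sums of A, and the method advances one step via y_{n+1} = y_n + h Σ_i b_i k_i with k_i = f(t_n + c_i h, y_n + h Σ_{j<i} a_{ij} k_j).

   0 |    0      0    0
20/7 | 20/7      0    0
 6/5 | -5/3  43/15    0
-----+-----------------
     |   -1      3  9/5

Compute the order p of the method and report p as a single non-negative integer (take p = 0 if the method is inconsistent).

b = (-1, 3, 9/5)
c = (0, 20/7, 6/5)
Ac = (0, 0, 172/21)
Σ b_i: (-1)·1 + 3·1 + 9/5·1 = 19/5 ≠ 1 ⇒ order 0.

0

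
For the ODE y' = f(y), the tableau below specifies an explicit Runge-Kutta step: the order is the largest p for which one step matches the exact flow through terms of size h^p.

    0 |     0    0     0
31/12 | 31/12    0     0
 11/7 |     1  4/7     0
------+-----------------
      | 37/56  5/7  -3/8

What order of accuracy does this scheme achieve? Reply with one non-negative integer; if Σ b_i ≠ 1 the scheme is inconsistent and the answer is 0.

1

b = (37/56, 5/7, -3/8)
c = (0, 31/12, 11/7)
Ac = (0, 0, 31/21)
Σ b_i: 37/56·1 + 5/7·1 + (-3/8)·1 = 1 ✓
b·c: 5/7·31/12 + (-3/8)·11/7 = 211/168 ≠ 1/2 ⇒ order 1.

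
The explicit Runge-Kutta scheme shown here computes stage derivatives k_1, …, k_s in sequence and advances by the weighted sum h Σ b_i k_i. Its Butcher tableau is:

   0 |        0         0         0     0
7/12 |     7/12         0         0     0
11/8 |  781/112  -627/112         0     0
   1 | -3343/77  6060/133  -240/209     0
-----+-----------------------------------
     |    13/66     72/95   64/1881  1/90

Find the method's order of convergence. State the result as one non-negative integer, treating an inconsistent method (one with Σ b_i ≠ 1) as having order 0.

4

b = (13/66, 72/95, 64/1881, 1/90)
c = (0, 7/12, 11/8, 1)
Ac = (0, 0, -209/64, 25)
Σ b_i: 13/66·1 + 72/95·1 + 64/1881·1 + 1/90·1 = 1 ✓
b·c: 72/95·7/12 + 64/1881·11/8 + 1/90·1 = 1/2 ✓
b·c²: 72/95·49/144 + 64/1881·121/64 + 1/90·1 = 1/3 ✓
b·Ac: 64/1881·(-209/64) + 1/90·25 = 1/6 ✓
b·c³: 72/95·343/1728 + 64/1881·1331/512 + 1/90·1 = 1/4 ✓
b·(c∘Ac): 64/1881·(-2299/512) + 1/90·25 = 1/8 ✓
b·Ac²: 64/1881·(-1463/768) + 1/90·40/3 = 1/12 ✓
b·A²c: 1/90·15/4 = 1/24 ✓; 4 stages ⇒ order 4.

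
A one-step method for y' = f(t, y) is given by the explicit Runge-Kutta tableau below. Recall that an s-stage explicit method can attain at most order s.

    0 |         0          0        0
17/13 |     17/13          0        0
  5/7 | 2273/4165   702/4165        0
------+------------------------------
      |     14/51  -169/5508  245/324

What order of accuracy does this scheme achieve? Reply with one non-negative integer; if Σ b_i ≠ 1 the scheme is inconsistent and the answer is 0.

3

b = (14/51, -169/5508, 245/324)
c = (0, 17/13, 5/7)
Ac = (0, 0, 54/245)
Σ b_i: 14/51·1 + (-169/5508)·1 + 245/324·1 = 1 ✓
b·c: (-169/5508)·17/13 + 245/324·5/7 = 1/2 ✓
b·c²: (-169/5508)·289/169 + 245/324·25/49 = 1/3 ✓
b·Ac: 245/324·54/245 = 1/6 ✓; 3 stages ⇒ order 3.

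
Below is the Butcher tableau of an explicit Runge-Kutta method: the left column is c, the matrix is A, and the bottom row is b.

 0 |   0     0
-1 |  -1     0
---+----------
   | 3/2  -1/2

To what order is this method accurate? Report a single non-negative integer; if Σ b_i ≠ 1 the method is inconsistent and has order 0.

2

b = (3/2, -1/2)
c = (0, -1)
Σ b_i: 3/2·1 + (-1/2)·1 = 1 ✓
b·c: (-1/2)·(-1) = 1/2 ✓; 2 stages ⇒ order 2.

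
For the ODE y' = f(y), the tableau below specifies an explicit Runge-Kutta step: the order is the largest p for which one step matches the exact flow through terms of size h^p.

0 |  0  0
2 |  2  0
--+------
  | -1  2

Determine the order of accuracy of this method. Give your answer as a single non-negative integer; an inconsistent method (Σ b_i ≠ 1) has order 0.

b = (-1, 2)
c = (0, 2)
Σ b_i: (-1)·1 + 2·1 = 1 ✓
b·c: 2·2 = 4 ≠ 1/2 ⇒ order 1.

1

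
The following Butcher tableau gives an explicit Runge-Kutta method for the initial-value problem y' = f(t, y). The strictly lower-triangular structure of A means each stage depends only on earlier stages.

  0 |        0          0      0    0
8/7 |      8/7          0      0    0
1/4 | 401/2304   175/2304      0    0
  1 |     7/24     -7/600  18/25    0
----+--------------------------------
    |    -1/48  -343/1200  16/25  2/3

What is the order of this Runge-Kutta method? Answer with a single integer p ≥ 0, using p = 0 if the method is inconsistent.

4

b = (-1/48, -343/1200, 16/25, 2/3)
c = (0, 8/7, 1/4, 1)
Ac = (0, 0, 25/288, 1/6)
Σ b_i: (-1/48)·1 + (-343/1200)·1 + 16/25·1 + 2/3·1 = 1 ✓
b·c: (-343/1200)·8/7 + 16/25·1/4 + 2/3·1 = 1/2 ✓
b·c²: (-343/1200)·64/49 + 16/25·1/16 + 2/3·1 = 1/3 ✓
b·Ac: 16/25·25/288 + 2/3·1/6 = 1/6 ✓
b·c³: (-343/1200)·512/343 + 16/25·1/64 + 2/3·1 = 1/4 ✓
b·(c∘Ac): 16/25·25/1152 + 2/3·1/6 = 1/8 ✓
b·Ac²: 16/25·25/252 + 2/3·5/168 = 1/12 ✓
b·A²c: 2/3·1/16 = 1/24 ✓; 4 stages ⇒ order 4.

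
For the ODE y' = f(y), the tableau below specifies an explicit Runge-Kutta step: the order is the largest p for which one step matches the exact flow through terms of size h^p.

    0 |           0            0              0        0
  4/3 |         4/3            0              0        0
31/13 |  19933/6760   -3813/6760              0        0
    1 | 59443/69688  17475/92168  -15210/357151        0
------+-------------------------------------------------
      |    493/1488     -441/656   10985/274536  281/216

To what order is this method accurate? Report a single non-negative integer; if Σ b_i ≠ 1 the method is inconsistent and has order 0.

4

b = (493/1488, -441/656, 10985/274536, 281/216)
c = (0, 4/3, 31/13, 1)
Ac = (0, 0, -1271/1690, 85/562)
Σ b_i: 493/1488·1 + (-441/656)·1 + 10985/274536·1 + 281/216·1 = 1 ✓
b·c: (-441/656)·4/3 + 10985/274536·31/13 + 281/216·1 = 1/2 ✓
b·c²: (-441/656)·16/9 + 10985/274536·961/169 + 281/216·1 = 1/3 ✓
b·Ac: 10985/274536·(-1271/1690) + 281/216·85/562 = 1/6 ✓
b·c³: (-441/656)·64/27 + 10985/274536·29791/2197 + 281/216·1 = 1/4 ✓
b·(c∘Ac): 10985/274536·(-39401/21970) + 281/216·85/562 = 1/8 ✓
b·Ac²: 10985/274536·(-2542/2535) + 281/216·80/843 = 1/12 ✓
b·A²c: 281/216·9/281 = 1/24 ✓; 4 stages ⇒ order 4.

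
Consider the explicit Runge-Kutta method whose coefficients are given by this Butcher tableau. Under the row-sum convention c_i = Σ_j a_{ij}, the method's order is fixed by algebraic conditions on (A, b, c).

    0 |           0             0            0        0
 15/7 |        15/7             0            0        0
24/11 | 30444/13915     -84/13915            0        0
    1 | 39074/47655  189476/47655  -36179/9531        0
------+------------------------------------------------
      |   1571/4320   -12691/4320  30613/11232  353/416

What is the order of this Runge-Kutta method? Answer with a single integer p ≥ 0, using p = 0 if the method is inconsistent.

b = (1571/4320, -12691/4320, 30613/11232, 353/416)
c = (0, 15/7, 24/11, 1)
Ac = (0, 0, -36/2783, 84/353)
Σ b_i: 1571/4320·1 + (-12691/4320)·1 + 30613/11232·1 + 353/416·1 = 1 ✓
b·c: (-12691/4320)·15/7 + 30613/11232·24/11 + 353/416·1 = 1/2 ✓
b·c²: (-12691/4320)·225/49 + 30613/11232·576/121 + 353/416·1 = 1/3 ✓
b·Ac: 30613/11232·(-36/2783) + 353/416·84/353 = 1/6 ✓
b·c³: (-12691/4320)·3375/343 + 30613/11232·13824/1331 + 353/416·1 = 1/4 ✓
b·(c∘Ac): 30613/11232·(-864/30613) + 353/416·84/353 = 1/8 ✓
b·Ac²: 30613/11232·(-540/19481) + 353/416·1388/7413 = 1/12 ✓
b·A²c: 353/416·52/1059 = 1/24 ✓; 4 stages ⇒ order 4.

4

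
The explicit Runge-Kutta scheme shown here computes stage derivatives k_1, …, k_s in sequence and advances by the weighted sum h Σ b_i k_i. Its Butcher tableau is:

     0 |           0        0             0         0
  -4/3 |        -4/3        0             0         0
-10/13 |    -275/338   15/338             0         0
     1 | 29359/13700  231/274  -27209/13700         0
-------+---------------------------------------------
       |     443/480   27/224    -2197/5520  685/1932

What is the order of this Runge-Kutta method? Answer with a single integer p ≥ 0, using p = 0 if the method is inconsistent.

b = (443/480, 27/224, -2197/5520, 685/1932)
c = (0, -4/3, -10/13, 1)
Ac = (0, 0, -10/169, 553/1370)
Σ b_i: 443/480·1 + 27/224·1 + (-2197/5520)·1 + 685/1932·1 = 1 ✓
b·c: 27/224·(-4/3) + (-2197/5520)·(-10/13) + 685/1932·1 = 1/2 ✓
b·c²: 27/224·16/9 + (-2197/5520)·100/169 + 685/1932·1 = 1/3 ✓
b·Ac: (-2197/5520)·(-10/169) + 685/1932·553/1370 = 1/6 ✓
b·c³: 27/224·(-64/27) + (-2197/5520)·(-1000/2197) + 685/1932·1 = 1/4 ✓
b·(c∘Ac): (-2197/5520)·100/2197 + 685/1932·553/1370 = 1/8 ✓
b·Ac²: (-2197/5520)·40/507 + 685/1932·133/411 = 1/12 ✓
b·A²c: 685/1932·161/1370 = 1/24 ✓; 4 stages ⇒ order 4.

4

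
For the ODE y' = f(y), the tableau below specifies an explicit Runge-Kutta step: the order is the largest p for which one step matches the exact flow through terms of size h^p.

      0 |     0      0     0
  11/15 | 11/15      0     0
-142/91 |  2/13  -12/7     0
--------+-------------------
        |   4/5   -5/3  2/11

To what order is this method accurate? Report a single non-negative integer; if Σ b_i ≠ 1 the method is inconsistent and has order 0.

0

b = (4/5, -5/3, 2/11)
c = (0, 11/15, -142/91)
Ac = (0, 0, -44/35)
Σ b_i: 4/5·1 + (-5/3)·1 + 2/11·1 = -113/165 ≠ 1 ⇒ order 0.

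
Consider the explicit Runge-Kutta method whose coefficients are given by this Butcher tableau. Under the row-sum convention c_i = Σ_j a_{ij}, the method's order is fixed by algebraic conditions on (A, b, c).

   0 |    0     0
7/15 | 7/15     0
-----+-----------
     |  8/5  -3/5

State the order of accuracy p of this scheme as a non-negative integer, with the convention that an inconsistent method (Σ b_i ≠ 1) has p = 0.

b = (8/5, -3/5)
c = (0, 7/15)
Σ b_i: 8/5·1 + (-3/5)·1 = 1 ✓
b·c: (-3/5)·7/15 = -7/25 ≠ 1/2 ⇒ order 1.

1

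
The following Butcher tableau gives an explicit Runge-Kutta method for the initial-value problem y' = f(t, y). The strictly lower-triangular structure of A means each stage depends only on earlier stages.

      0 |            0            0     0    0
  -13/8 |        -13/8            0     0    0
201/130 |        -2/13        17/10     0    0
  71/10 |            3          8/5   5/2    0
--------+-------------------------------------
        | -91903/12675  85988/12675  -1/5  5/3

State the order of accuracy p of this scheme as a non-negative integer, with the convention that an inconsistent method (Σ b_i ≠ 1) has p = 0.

2

b = (-91903/12675, 85988/12675, -1/5, 5/3)
c = (0, -13/8, 201/130, 71/10)
Ac = (0, 0, -221/80, 329/260)
Σ b_i: (-91903/12675)·1 + 85988/12675·1 + (-1/5)·1 + 5/3·1 = 1 ✓
b·c: 85988/12675·(-13/8) + (-1/5)·201/130 + 5/3·71/10 = 1/2 ✓
b·c²: 85988/12675·169/64 + (-1/5)·40401/16900 + 5/3·5041/100 = 102873053/1014000 ≠ 1/3 ⇒ order 2.
b·Ac: (-1/5)·(-221/80) + 5/3·329/260 = 41519/15600 ≠ 1/6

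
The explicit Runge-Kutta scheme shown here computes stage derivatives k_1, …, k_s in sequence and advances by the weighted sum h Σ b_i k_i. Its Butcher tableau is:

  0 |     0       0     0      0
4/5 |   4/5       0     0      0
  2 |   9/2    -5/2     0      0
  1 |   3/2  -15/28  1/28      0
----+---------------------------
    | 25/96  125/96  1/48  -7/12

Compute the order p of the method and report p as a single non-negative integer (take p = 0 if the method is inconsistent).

b = (25/96, 125/96, 1/48, -7/12)
c = (0, 4/5, 2, 1)
Ac = (0, 0, -2, -5/14)
Σ b_i: 25/96·1 + 125/96·1 + 1/48·1 + (-7/12)·1 = 1 ✓
b·c: 125/96·4/5 + 1/48·2 + (-7/12)·1 = 1/2 ✓
b·c²: 125/96·16/25 + 1/48·4 + (-7/12)·1 = 1/3 ✓
b·Ac: 1/48·(-2) + (-7/12)·(-5/14) = 1/6 ✓
b·c³: 125/96·64/125 + 1/48·8 + (-7/12)·1 = 1/4 ✓
b·(c∘Ac): 1/48·(-4) + (-7/12)·(-5/14) = 1/8 ✓
b·Ac²: 1/48·(-8/5) + (-7/12)·(-1/5) = 1/12 ✓
b·A²c: (-7/12)·(-1/14) = 1/24 ✓; 4 stages ⇒ order 4.

4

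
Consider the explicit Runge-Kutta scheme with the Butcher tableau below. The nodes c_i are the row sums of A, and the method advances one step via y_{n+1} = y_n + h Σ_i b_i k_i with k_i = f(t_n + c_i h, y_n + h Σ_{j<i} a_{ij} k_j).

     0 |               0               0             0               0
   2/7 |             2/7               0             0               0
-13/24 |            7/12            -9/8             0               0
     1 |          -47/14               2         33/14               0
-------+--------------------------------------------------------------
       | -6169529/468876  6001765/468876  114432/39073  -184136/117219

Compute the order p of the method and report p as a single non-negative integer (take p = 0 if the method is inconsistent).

b = (-6169529/468876, 6001765/468876, 114432/39073, -184136/117219)
c = (0, 2/7, -13/24, 1)
Ac = (0, 0, -9/28, -79/112)
Σ b_i: (-6169529/468876)·1 + 6001765/468876·1 + 114432/39073·1 + (-184136/117219)·1 = 1 ✓
b·c: 6001765/468876·2/7 + 114432/39073·(-13/24) + (-184136/117219)·1 = 1/2 ✓
b·c²: 6001765/468876·4/49 + 114432/39073·169/576 + (-184136/117219)·1 = 1/3 ✓
b·Ac: 114432/39073·(-9/28) + (-184136/117219)·(-79/112) = 1/6 ✓
b·c³: 6001765/468876·8/343 + 114432/39073·(-2197/13824) + (-184136/117219)·1 = -8555363/4923198 ≠ 1/4 ⇒ order 3.
b·(c∘Ac): 114432/39073·39/224 + (-184136/117219)·(-79/112) = 2655127/1641066 ≠ 1/8
b·Ac²: 114432/39073·(-9/98) + (-184136/117219)·16085/18816 = -444380381/275699088 ≠ 1/12
b·A²c: (-184136/117219)·(-297/392) = 2278683/1914577 ≠ 1/24

3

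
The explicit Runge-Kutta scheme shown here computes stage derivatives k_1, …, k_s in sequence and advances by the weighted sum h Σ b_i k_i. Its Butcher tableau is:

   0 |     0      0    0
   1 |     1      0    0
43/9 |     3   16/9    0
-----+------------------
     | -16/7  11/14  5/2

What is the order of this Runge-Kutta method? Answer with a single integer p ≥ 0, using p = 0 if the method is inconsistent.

1

b = (-16/7, 11/14, 5/2)
c = (0, 1, 43/9)
Ac = (0, 0, 16/9)
Σ b_i: (-16/7)·1 + 11/14·1 + 5/2·1 = 1 ✓
b·c: 11/14·1 + 5/2·43/9 = 802/63 ≠ 1/2 ⇒ order 1.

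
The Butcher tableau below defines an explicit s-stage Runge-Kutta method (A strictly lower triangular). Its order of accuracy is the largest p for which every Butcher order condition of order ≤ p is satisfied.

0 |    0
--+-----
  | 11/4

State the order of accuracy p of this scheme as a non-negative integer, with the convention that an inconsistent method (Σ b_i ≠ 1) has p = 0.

b = (11/4)
c = (0)
Σ b_i: 11/4·1 = 11/4 ≠ 1 ⇒ order 0.

0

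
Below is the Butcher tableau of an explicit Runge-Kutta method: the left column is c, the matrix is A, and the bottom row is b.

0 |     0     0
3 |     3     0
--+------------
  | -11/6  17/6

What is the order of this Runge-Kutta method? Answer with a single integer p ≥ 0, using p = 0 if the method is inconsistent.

1

b = (-11/6, 17/6)
c = (0, 3)
Σ b_i: (-11/6)·1 + 17/6·1 = 1 ✓
b·c: 17/6·3 = 17/2 ≠ 1/2 ⇒ order 1.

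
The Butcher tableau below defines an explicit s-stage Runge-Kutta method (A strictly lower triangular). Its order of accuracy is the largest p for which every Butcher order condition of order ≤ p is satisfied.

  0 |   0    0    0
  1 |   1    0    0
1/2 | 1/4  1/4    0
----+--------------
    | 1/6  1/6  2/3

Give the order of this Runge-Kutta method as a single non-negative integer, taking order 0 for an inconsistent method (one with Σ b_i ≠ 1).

b = (1/6, 1/6, 2/3)
c = (0, 1, 1/2)
Ac = (0, 0, 1/4)
Σ b_i: 1/6·1 + 1/6·1 + 2/3·1 = 1 ✓
b·c: 1/6·1 + 2/3·1/2 = 1/2 ✓
b·c²: 1/6·1 + 2/3·1/4 = 1/3 ✓
b·Ac: 2/3·1/4 = 1/6 ✓; 3 stages ⇒ order 3.

3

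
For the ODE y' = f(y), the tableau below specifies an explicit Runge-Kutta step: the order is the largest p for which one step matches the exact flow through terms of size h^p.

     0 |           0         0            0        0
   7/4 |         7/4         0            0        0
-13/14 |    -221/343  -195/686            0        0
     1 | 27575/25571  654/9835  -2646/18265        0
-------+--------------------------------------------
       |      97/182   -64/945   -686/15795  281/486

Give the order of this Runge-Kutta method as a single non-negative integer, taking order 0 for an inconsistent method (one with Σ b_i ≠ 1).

b = (97/182, -64/945, -686/15795, 281/486)
c = (0, 7/4, -13/14, 1)
Ac = (0, 0, -195/392, 141/562)
Σ b_i: 97/182·1 + (-64/945)·1 + (-686/15795)·1 + 281/486·1 = 1 ✓
b·c: (-64/945)·7/4 + (-686/15795)·(-13/14) + 281/486·1 = 1/2 ✓
b·c²: (-64/945)·49/16 + (-686/15795)·169/196 + 281/486·1 = 1/3 ✓
b·Ac: (-686/15795)·(-195/392) + 281/486·141/562 = 1/6 ✓
b·c³: (-64/945)·343/64 + (-686/15795)·(-2197/2744) + 281/486·1 = 1/4 ✓
b·(c∘Ac): (-686/15795)·2535/5488 + 281/486·141/562 = 1/8 ✓
b·Ac²: (-686/15795)·(-195/224) + 281/486·177/2248 = 1/12 ✓
b·A²c: 281/486·81/1124 = 1/24 ✓; 4 stages ⇒ order 4.

4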